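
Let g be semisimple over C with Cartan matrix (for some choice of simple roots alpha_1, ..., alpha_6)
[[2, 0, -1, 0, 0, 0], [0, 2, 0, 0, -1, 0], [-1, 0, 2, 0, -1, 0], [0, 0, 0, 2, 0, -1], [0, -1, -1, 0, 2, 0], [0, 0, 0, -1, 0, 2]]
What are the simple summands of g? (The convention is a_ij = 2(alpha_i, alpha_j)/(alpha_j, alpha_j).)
A2 + A4

The diagram associated to this matrix has two connected components: the simple roots {alpha_4, alpha_6} form a chain of 2 nodes with single edges (A_2), and {alpha_1, alpha_2, alpha_3, alpha_5} form a chain of 4 nodes with single edges (A_4). A semisimple Lie algebra decomposes uniquely as the direct sum of simple ideals, one per connected component of its Dynkin diagram, so g ≅ A_2 ⊕ A_4 (dimension 8 + 24 = 32).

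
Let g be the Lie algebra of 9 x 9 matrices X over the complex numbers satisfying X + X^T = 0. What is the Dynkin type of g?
B4

This is so(9) with 9 odd, which has dimension 9(9-1)/2 = 36 and rank (9-1)/2 = 4. In the classification of classical Lie algebras, the orthogonal algebra so(2n+1) in an odd number of variables has type B_n; here n = 4, so the Dynkin diagram is a chain of 4 nodes with a double edge at one end; the terminal node there is the unique short simple root (B_4). Hence the type is B_4.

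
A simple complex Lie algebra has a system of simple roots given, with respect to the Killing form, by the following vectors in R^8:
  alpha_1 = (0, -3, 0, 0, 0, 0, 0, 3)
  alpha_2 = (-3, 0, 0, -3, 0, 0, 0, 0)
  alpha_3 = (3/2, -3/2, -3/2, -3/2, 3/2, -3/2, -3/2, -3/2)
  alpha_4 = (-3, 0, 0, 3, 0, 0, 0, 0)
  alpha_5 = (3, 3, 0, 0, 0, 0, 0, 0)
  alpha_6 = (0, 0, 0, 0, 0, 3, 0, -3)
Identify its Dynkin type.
E6

Compute the Cartan integers a_ij = 2(alpha_i, alpha_j)/(alpha_j, alpha_j); the resulting 6x6 Cartan matrix is
[[2, 0, 0, 0, -1, -1], [0, 2, 0, 0, -1, 0], [0, 0, 2, -1, 0, 0], [0, 0, -1, 2, -1, 0], [-1, -1, 0, -1, 2, 0], [-1, 0, 0, 0, 0, 2]].
All simple roots have the same length, so the diagram is simply laced. The associated Dynkin diagram is a chain of 5 nodes with one extra node attached to the third node from one end (E_6), so the type is E_6.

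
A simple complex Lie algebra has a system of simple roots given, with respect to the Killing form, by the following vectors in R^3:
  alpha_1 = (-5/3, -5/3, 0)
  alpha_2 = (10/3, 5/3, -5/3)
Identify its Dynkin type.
Compute the Cartan integers a_ij = 2(alpha_i, alpha_j)/(alpha_j, alpha_j); the resulting 2x2 Cartan matrix is
[[2, -1], [-3, 2]].
The roots have two lengths (squared-length ratio 3:1); the short ones are alpha_{1}. The associated Dynkin diagram is two nodes joined by a triple edge (G_2), so the type is G_2.

G_2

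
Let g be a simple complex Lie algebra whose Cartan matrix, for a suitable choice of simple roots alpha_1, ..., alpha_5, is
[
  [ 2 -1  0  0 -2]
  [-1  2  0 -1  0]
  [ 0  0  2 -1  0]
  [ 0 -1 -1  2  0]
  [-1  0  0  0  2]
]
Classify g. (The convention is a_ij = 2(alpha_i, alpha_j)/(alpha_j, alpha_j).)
type B_5

The matrix has rank 5 with 2's on the diagonal. Reading the off-diagonal entries as Dynkin edges (a single edge where a_ij = a_ji = -1; a double or triple edge where a_ij * a_ji = 2 or 3), the diagram is a chain of 5 nodes with a double edge at one end; the terminal node there is the unique short simple root (B_5). One simple-root ordering that puts it in standard form is (alpha_3, alpha_4, alpha_2, alpha_1, alpha_5). So the algebra is type B_5, i.e. so(11).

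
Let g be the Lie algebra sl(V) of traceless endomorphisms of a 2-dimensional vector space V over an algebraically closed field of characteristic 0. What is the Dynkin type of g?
A_1 (sl(2))

This is sl(2), which has dimension 2^2 - 1 = 3 and rank 2 - 1 = 1 (a Cartan subalgebra is the diagonal traceless matrices). In the classification of classical Lie algebras, the special linear algebra sl(n+1) has type A_n; here n = 1, so the Dynkin diagram is a chain of 1 nodes with single edges (A_1). Hence the type is A_1.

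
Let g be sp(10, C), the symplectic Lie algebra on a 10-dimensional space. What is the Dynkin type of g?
This is sp(10), which has dimension 10(10+1)/2 = 55 and rank 10/2 = 5. In the classification of classical Lie algebras, the symplectic algebra sp(2n) has type C_n; here n = 5, so the Dynkin diagram is a chain of 5 nodes with a double edge at one end; the terminal node there is the unique long simple root (C_5). Hence the type is C_5.

C_5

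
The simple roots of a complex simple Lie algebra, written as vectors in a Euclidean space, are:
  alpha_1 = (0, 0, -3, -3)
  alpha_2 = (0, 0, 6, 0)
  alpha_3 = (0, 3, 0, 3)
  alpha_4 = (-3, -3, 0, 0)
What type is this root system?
Compute the Cartan integers a_ij = 2(alpha_i, alpha_j)/(alpha_j, alpha_j); the resulting 4x4 Cartan matrix is
[[2, -1, -1, 0], [-2, 2, 0, 0], [-1, 0, 2, -1], [0, 0, -1, 2]].
The roots have two lengths (squared-length ratio 2:1); the short ones are alpha_{1,3,4}. The associated Dynkin diagram is a chain of 4 nodes with a double edge at one end; the terminal node there is the unique long simple root (C_4), so the type is C_4 (the algebra sp(8)).

type C_4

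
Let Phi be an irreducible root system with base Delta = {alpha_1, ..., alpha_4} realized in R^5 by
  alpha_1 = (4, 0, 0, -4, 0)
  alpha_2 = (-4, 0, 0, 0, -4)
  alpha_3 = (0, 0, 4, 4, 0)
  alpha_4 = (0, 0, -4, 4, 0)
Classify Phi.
D_4 (so(8))

Compute the Cartan integers a_ij = 2(alpha_i, alpha_j)/(alpha_j, alpha_j); the resulting 4x4 Cartan matrix is
[[2, -1, -1, -1], [-1, 2, 0, 0], [-1, 0, 2, 0], [-1, 0, 0, 2]].
All simple roots have the same length, so the diagram is simply laced. The associated Dynkin diagram is a chain of 2 nodes with a fork of two nodes at one end (D_4), so the type is D_4 (the algebra so(8)).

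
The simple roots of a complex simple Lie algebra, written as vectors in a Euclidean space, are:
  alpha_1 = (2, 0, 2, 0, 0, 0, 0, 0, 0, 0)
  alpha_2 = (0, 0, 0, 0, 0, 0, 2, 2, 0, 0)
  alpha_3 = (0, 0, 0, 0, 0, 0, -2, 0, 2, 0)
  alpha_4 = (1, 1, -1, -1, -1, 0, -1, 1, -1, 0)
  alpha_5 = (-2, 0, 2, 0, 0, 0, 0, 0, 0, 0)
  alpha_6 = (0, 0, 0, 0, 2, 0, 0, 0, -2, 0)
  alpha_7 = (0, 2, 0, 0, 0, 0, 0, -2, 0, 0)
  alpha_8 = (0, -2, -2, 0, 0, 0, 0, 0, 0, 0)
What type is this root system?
E_8

Compute the Cartan integers a_ij = 2(alpha_i, alpha_j)/(alpha_j, alpha_j); the resulting 8x8 Cartan matrix is
[[2, 0, 0, 0, 0, 0, 0, -1], [0, 2, -1, 0, 0, 0, -1, 0], [0, -1, 2, 0, 0, -1, 0, 0], [0, 0, 0, 2, -1, 0, 0, 0], [0, 0, 0, -1, 2, 0, 0, -1], [0, 0, -1, 0, 0, 2, 0, 0], [0, -1, 0, 0, 0, 0, 2, -1], [-1, 0, 0, 0, -1, 0, -1, 2]].
All simple roots have the same length, so the diagram is simply laced. The associated Dynkin diagram is a chain of 7 nodes with one extra node attached to the third node from one end (E_8), so the type is E_8.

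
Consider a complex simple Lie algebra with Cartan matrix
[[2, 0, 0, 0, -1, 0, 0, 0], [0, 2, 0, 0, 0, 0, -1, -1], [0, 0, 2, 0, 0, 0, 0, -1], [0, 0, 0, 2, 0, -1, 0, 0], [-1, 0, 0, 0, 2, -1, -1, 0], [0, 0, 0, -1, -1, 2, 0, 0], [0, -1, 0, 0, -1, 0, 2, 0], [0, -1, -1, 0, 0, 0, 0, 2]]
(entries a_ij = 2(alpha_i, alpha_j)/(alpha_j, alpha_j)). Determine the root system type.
The matrix has rank 8 with 2's on the diagonal. Reading the off-diagonal entries as Dynkin edges (a single edge where a_ij = a_ji = -1; a double or triple edge where a_ij * a_ji = 2 or 3), the diagram is a chain of 7 nodes with one extra node attached to the third node from one end (E_8). One simple-root ordering that puts it in standard form is (alpha_4, alpha_1, alpha_6, alpha_5, alpha_7, alpha_2, alpha_8, alpha_3). So the algebra is type E_8.

E8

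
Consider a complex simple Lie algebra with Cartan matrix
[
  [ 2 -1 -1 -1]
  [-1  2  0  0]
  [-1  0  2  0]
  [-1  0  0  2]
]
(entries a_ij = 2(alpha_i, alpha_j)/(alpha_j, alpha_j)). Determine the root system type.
D_4

The matrix has rank 4 with 2's on the diagonal. Reading the off-diagonal entries as Dynkin edges (a single edge where a_ij = a_ji = -1; a double or triple edge where a_ij * a_ji = 2 or 3), the diagram is a chain of 2 nodes with a fork of two nodes at one end (D_4). One simple-root ordering that puts it in standard form is (alpha_4, alpha_1, alpha_3, alpha_2). So the algebra is type D_4, i.e. so(8).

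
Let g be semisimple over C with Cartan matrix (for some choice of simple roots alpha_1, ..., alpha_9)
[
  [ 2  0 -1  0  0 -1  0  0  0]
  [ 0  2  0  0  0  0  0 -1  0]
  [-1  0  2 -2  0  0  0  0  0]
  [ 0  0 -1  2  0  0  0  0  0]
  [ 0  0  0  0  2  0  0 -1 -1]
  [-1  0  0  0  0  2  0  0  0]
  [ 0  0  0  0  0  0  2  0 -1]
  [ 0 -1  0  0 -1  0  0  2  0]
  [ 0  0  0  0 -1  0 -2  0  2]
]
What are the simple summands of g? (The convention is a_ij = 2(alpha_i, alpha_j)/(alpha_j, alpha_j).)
type B_4 ⊕ type B_5

The diagram associated to this matrix has two connected components: the simple roots {alpha_1, alpha_3, alpha_4, alpha_6} form a chain of 4 nodes with a double edge at one end; the terminal node there is the unique short simple root (B_4), and {alpha_2, alpha_5, alpha_7, alpha_8, alpha_9} form a chain of 5 nodes with a double edge at one end; the terminal node there is the unique short simple root (B_5). A semisimple Lie algebra decomposes uniquely as the direct sum of simple ideals, one per connected component of its Dynkin diagram, so g ≅ B_4 ⊕ B_5 (dimension 36 + 55 = 91).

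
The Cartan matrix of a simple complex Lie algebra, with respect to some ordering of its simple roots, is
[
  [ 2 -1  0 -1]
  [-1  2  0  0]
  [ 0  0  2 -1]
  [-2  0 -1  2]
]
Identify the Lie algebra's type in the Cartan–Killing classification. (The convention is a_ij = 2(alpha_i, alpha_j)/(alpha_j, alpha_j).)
F_4

The matrix has rank 4 with 2's on the diagonal. Reading the off-diagonal entries as Dynkin edges (a single edge where a_ij = a_ji = -1; a double or triple edge where a_ij * a_ji = 2 or 3), the diagram is a chain of 4 nodes with a double edge between the middle two (F_4). One simple-root ordering that puts it in standard form is (alpha_3, alpha_4, alpha_1, alpha_2). So the algebra is type F_4.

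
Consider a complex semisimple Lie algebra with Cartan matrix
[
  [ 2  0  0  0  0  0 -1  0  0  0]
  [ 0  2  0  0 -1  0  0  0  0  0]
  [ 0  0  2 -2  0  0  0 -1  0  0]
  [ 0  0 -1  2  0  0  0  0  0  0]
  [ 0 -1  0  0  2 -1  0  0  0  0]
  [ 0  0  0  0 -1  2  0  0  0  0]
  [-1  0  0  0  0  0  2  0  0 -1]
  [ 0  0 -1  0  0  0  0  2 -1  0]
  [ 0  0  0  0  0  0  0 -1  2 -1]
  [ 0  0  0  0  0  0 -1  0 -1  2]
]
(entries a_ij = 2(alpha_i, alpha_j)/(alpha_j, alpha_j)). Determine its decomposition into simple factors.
A3 ⊕ B7

The diagram associated to this matrix has two connected components: the simple roots {alpha_2, alpha_5, alpha_6} form a chain of 3 nodes with single edges (A_3), and {alpha_1, alpha_3, alpha_4, alpha_7, alpha_8, alpha_9, alpha_10} form a chain of 7 nodes with a double edge at one end; the terminal node there is the unique short simple root (B_7). A semisimple Lie algebra decomposes uniquely as the direct sum of simple ideals, one per connected component of its Dynkin diagram, so g ≅ A_3 ⊕ B_7 (dimension 15 + 105 = 120).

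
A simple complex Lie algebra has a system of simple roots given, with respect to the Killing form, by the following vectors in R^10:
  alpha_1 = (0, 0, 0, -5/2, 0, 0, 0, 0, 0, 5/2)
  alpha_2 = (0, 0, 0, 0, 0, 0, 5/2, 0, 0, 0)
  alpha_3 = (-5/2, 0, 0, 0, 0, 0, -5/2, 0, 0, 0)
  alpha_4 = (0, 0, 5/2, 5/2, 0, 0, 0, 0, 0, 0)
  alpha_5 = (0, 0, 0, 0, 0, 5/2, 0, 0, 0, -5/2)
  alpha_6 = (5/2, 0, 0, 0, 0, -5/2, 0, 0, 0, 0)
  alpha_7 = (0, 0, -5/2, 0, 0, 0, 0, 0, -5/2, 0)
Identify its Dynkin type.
Compute the Cartan integers a_ij = 2(alpha_i, alpha_j)/(alpha_j, alpha_j); the resulting 7x7 Cartan matrix is
[[2, 0, 0, -1, -1, 0, 0], [0, 2, -1, 0, 0, 0, 0], [0, -2, 2, 0, 0, -1, 0], [-1, 0, 0, 2, 0, 0, -1], [-1, 0, 0, 0, 2, -1, 0], [0, 0, -1, 0, -1, 2, 0], [0, 0, 0, -1, 0, 0, 2]].
The roots have two lengths (squared-length ratio 2:1); the short ones are alpha_{2}. The associated Dynkin diagram is a chain of 7 nodes with a double edge at one end; the terminal node there is the unique short simple root (B_7), so the type is B_7 (the algebra so(15)).

type B_7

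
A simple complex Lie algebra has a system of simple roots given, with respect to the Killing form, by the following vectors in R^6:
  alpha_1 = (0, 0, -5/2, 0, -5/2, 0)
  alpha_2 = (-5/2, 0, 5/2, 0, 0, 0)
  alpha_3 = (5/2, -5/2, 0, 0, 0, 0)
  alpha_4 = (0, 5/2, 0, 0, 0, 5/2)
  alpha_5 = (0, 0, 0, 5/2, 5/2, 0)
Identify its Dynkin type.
A_5 (sl(6))

Compute the Cartan integers a_ij = 2(alpha_i, alpha_j)/(alpha_j, alpha_j); the resulting 5x5 Cartan matrix is
[[2, -1, 0, 0, -1], [-1, 2, -1, 0, 0], [0, -1, 2, -1, 0], [0, 0, -1, 2, 0], [-1, 0, 0, 0, 2]].
All simple roots have the same length, so the diagram is simply laced. The associated Dynkin diagram is a chain of 5 nodes with single edges (A_5), so the type is A_5 (the algebra sl(6)).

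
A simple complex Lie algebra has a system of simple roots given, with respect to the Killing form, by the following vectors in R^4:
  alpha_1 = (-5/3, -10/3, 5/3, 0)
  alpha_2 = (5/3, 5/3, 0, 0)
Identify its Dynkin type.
Compute the Cartan integers a_ij = 2(alpha_i, alpha_j)/(alpha_j, alpha_j); the resulting 2x2 Cartan matrix is
[[2, -3], [-1, 2]].
The roots have two lengths (squared-length ratio 3:1); the short ones are alpha_{2}. The associated Dynkin diagram is two nodes joined by a triple edge (G_2), so the type is G_2.

G_2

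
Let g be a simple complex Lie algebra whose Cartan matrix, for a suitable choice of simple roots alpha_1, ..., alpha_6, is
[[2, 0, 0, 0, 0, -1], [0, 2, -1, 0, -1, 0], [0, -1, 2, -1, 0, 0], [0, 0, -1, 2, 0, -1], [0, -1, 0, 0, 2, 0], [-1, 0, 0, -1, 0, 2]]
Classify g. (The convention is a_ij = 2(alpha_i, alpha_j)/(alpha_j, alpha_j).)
The matrix has rank 6 with 2's on the diagonal. Reading the off-diagonal entries as Dynkin edges (a single edge where a_ij = a_ji = -1; a double or triple edge where a_ij * a_ji = 2 or 3), the diagram is a chain of 6 nodes with single edges (A_6). One simple-root ordering that puts it in standard form is (alpha_1, alpha_6, alpha_4, alpha_3, alpha_2, alpha_5). So the algebra is type A_6, i.e. sl(7).

A_6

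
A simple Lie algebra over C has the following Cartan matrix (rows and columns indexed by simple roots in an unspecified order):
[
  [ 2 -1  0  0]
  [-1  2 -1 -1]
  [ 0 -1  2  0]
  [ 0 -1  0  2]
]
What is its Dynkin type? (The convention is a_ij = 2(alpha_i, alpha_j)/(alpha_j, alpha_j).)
The matrix has rank 4 with 2's on the diagonal. Reading the off-diagonal entries as Dynkin edges (a single edge where a_ij = a_ji = -1; a double or triple edge where a_ij * a_ji = 2 or 3), the diagram is a chain of 2 nodes with a fork of two nodes at one end (D_4). One simple-root ordering that puts it in standard form is (alpha_3, alpha_2, alpha_1, alpha_4). So the algebra is type D_4, i.e. so(8).

D4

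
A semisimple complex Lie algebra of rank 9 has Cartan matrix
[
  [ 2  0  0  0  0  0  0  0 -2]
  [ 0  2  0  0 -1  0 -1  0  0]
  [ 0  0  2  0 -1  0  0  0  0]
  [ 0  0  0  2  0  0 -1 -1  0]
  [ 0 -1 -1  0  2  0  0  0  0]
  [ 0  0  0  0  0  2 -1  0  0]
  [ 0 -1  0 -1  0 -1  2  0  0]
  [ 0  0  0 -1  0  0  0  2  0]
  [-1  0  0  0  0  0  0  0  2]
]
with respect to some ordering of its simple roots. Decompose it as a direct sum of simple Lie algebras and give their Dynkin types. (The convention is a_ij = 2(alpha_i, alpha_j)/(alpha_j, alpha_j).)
The diagram associated to this matrix has two connected components: the simple roots {alpha_1, alpha_9} form a chain of 2 nodes with a double edge at one end; the terminal node there is the unique short simple root (B_2), and {alpha_2, alpha_3, alpha_4, alpha_5, alpha_6, alpha_7, alpha_8} form a chain of 6 nodes with one extra node attached to the third node from one end (E_7). A semisimple Lie algebra decomposes uniquely as the direct sum of simple ideals, one per connected component of its Dynkin diagram, so g ≅ B_2 ⊕ E_7 (dimension 10 + 133 = 143).

B_2 (so(5)) + E_7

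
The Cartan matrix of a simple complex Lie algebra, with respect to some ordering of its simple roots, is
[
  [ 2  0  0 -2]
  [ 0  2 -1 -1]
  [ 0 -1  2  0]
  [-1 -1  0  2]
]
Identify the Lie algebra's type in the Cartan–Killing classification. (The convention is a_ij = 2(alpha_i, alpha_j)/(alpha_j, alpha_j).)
C4

The matrix has rank 4 with 2's on the diagonal. Reading the off-diagonal entries as Dynkin edges (a single edge where a_ij = a_ji = -1; a double or triple edge where a_ij * a_ji = 2 or 3), the diagram is a chain of 4 nodes with a double edge at one end; the terminal node there is the unique long simple root (C_4). One simple-root ordering that puts it in standard form is (alpha_3, alpha_2, alpha_4, alpha_1). So the algebra is type C_4, i.e. sp(8).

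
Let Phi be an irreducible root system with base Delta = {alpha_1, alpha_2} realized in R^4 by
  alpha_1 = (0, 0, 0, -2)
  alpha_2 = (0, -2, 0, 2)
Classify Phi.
type B_2

Compute the Cartan integers a_ij = 2(alpha_i, alpha_j)/(alpha_j, alpha_j); the resulting 2x2 Cartan matrix is
[[2, -1], [-2, 2]].
The roots have two lengths (squared-length ratio 2:1); the short ones are alpha_{1}. The associated Dynkin diagram is a chain of 2 nodes with a double edge at one end; the terminal node there is the unique short simple root (B_2), so the type is B_2 (the algebra so(5)).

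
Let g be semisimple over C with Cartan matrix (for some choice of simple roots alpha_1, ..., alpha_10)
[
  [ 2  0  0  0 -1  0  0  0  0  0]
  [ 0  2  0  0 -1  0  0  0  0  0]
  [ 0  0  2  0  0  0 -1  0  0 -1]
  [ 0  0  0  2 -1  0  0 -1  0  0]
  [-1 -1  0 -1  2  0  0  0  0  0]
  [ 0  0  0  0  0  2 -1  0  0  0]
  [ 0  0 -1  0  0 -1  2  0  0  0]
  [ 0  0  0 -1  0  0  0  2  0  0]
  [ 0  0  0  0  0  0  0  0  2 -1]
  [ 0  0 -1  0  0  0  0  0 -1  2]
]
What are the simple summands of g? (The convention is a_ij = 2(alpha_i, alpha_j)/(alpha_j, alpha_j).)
type A_5 + type D_5

The diagram associated to this matrix has two connected components: the simple roots {alpha_3, alpha_6, alpha_7, alpha_9, alpha_10} form a chain of 5 nodes with single edges (A_5), and {alpha_1, alpha_2, alpha_4, alpha_5, alpha_8} form a chain of 3 nodes with a fork of two nodes at one end (D_5). A semisimple Lie algebra decomposes uniquely as the direct sum of simple ideals, one per connected component of its Dynkin diagram, so g ≅ A_5 ⊕ D_5 (dimension 35 + 45 = 80).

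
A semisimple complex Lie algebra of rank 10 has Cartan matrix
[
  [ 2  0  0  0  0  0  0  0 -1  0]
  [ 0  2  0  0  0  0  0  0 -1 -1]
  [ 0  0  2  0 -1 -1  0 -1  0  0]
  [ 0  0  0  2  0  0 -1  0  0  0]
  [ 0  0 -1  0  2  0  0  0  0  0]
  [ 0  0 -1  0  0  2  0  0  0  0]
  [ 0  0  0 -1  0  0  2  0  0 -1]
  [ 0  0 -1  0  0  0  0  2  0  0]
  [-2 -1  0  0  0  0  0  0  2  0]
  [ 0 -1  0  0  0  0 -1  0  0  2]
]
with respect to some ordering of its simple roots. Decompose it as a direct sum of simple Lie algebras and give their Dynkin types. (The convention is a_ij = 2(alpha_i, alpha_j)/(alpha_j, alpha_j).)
The diagram associated to this matrix has two connected components: the simple roots {alpha_1, alpha_2, alpha_4, alpha_7, alpha_9, alpha_10} form a chain of 6 nodes with a double edge at one end; the terminal node there is the unique short simple root (B_6), and {alpha_3, alpha_5, alpha_6, alpha_8} form a chain of 2 nodes with a fork of two nodes at one end (D_4). A semisimple Lie algebra decomposes uniquely as the direct sum of simple ideals, one per connected component of its Dynkin diagram, so g ≅ B_6 ⊕ D_4 (dimension 78 + 28 = 106).

B_6 (so(13)) ⊕ D_4 (so(8))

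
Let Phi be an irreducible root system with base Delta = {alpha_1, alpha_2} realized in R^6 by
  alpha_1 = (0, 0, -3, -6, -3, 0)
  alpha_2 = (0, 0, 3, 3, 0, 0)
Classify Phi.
type G_2

Compute the Cartan integers a_ij = 2(alpha_i, alpha_j)/(alpha_j, alpha_j); the resulting 2x2 Cartan matrix is
[[2, -3], [-1, 2]].
The roots have two lengths (squared-length ratio 3:1); the short ones are alpha_{2}. The associated Dynkin diagram is two nodes joined by a triple edge (G_2), so the type is G_2.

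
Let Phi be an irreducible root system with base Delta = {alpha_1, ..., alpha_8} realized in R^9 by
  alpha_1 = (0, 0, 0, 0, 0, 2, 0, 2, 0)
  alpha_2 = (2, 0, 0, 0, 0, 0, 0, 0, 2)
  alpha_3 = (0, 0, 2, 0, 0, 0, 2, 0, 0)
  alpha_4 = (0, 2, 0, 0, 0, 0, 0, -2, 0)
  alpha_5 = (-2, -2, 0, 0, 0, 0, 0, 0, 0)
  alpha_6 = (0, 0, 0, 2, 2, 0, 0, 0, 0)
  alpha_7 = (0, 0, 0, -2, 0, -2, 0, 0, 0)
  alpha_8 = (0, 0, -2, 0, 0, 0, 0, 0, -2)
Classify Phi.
Compute the Cartan integers a_ij = 2(alpha_i, alpha_j)/(alpha_j, alpha_j); the resulting 8x8 Cartan matrix is
[[2, 0, 0, -1, 0, 0, -1, 0], [0, 2, 0, 0, -1, 0, 0, -1], [0, 0, 2, 0, 0, 0, 0, -1], [-1, 0, 0, 2, -1, 0, 0, 0], [0, -1, 0, -1, 2, 0, 0, 0], [0, 0, 0, 0, 0, 2, -1, 0], [-1, 0, 0, 0, 0, -1, 2, 0], [0, -1, -1, 0, 0, 0, 0, 2]].
All simple roots have the same length, so the diagram is simply laced. The associated Dynkin diagram is a chain of 8 nodes with single edges (A_8), so the type is A_8 (the algebra sl(9)).

A_8 (sl(9))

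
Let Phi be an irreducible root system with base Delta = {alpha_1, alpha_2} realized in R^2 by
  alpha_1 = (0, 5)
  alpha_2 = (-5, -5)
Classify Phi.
Compute the Cartan integers a_ij = 2(alpha_i, alpha_j)/(alpha_j, alpha_j); the resulting 2x2 Cartan matrix is
[[2, -1], [-2, 2]].
The roots have two lengths (squared-length ratio 2:1); the short ones are alpha_{1}. The associated Dynkin diagram is a chain of 2 nodes with a double edge at one end; the terminal node there is the unique short simple root (B_2), so the type is B_2 (the algebra so(5)).

B_2 (so(5))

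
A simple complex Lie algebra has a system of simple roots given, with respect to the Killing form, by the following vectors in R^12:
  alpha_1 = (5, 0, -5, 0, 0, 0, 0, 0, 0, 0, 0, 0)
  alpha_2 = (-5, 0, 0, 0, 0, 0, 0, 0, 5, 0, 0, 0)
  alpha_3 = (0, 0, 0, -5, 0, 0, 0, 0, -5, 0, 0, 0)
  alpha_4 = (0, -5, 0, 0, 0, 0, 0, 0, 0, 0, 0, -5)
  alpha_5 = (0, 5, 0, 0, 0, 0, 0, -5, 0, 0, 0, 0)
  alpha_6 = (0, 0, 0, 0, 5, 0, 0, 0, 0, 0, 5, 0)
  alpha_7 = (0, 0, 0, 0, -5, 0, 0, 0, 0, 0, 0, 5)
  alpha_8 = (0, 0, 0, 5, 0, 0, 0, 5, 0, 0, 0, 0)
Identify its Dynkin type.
A_8

Compute the Cartan integers a_ij = 2(alpha_i, alpha_j)/(alpha_j, alpha_j); the resulting 8x8 Cartan matrix is
[[2, -1, 0, 0, 0, 0, 0, 0], [-1, 2, -1, 0, 0, 0, 0, 0], [0, -1, 2, 0, 0, 0, 0, -1], [0, 0, 0, 2, -1, 0, -1, 0], [0, 0, 0, -1, 2, 0, 0, -1], [0, 0, 0, 0, 0, 2, -1, 0], [0, 0, 0, -1, 0, -1, 2, 0], [0, 0, -1, 0, -1, 0, 0, 2]].
All simple roots have the same length, so the diagram is simply laced. The associated Dynkin diagram is a chain of 8 nodes with single edges (A_8), so the type is A_8 (the algebra sl(9)).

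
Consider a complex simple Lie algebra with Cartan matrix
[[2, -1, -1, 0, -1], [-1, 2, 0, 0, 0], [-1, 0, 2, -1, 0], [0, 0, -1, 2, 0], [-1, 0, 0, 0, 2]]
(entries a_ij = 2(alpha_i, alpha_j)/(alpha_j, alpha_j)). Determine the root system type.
The matrix has rank 5 with 2's on the diagonal. Reading the off-diagonal entries as Dynkin edges (a single edge where a_ij = a_ji = -1; a double or triple edge where a_ij * a_ji = 2 or 3), the diagram is a chain of 3 nodes with a fork of two nodes at one end (D_5). One simple-root ordering that puts it in standard form is (alpha_4, alpha_3, alpha_1, alpha_5, alpha_2). So the algebra is type D_5, i.e. so(10).

D5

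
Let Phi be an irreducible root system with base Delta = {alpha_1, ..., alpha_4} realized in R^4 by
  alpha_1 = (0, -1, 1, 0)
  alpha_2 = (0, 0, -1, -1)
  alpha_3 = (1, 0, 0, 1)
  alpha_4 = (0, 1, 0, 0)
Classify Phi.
type B_4

Compute the Cartan integers a_ij = 2(alpha_i, alpha_j)/(alpha_j, alpha_j); the resulting 4x4 Cartan matrix is
[[2, -1, 0, -2], [-1, 2, -1, 0], [0, -1, 2, 0], [-1, 0, 0, 2]].
The roots have two lengths (squared-length ratio 2:1); the short ones are alpha_{4}. The associated Dynkin diagram is a chain of 4 nodes with a double edge at one end; the terminal node there is the unique short simple root (B_4), so the type is B_4 (the algebra so(9)).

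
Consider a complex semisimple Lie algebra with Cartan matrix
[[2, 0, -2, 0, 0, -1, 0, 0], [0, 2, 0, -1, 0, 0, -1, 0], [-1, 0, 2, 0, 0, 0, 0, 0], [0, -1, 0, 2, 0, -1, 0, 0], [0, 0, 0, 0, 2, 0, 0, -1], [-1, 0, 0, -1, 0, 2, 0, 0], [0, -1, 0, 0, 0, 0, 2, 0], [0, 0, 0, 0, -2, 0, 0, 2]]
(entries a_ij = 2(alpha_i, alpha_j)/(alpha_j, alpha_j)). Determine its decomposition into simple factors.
The diagram associated to this matrix has two connected components: the simple roots {alpha_5, alpha_8} form a chain of 2 nodes with a double edge at one end; the terminal node there is the unique short simple root (B_2), and {alpha_1, alpha_2, alpha_3, alpha_4, alpha_6, alpha_7} form a chain of 6 nodes with a double edge at one end; the terminal node there is the unique short simple root (B_6). A semisimple Lie algebra decomposes uniquely as the direct sum of simple ideals, one per connected component of its Dynkin diagram, so g ≅ B_2 ⊕ B_6 (dimension 10 + 78 = 88).

B2 + B6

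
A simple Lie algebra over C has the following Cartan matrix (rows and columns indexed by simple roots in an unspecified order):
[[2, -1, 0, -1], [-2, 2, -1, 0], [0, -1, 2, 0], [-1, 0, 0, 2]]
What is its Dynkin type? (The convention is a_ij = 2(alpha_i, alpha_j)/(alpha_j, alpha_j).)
F_4

The matrix has rank 4 with 2's on the diagonal. Reading the off-diagonal entries as Dynkin edges (a single edge where a_ij = a_ji = -1; a double or triple edge where a_ij * a_ji = 2 or 3), the diagram is a chain of 4 nodes with a double edge between the middle two (F_4). One simple-root ordering that puts it in standard form is (alpha_3, alpha_2, alpha_1, alpha_4). So the algebra is type F_4.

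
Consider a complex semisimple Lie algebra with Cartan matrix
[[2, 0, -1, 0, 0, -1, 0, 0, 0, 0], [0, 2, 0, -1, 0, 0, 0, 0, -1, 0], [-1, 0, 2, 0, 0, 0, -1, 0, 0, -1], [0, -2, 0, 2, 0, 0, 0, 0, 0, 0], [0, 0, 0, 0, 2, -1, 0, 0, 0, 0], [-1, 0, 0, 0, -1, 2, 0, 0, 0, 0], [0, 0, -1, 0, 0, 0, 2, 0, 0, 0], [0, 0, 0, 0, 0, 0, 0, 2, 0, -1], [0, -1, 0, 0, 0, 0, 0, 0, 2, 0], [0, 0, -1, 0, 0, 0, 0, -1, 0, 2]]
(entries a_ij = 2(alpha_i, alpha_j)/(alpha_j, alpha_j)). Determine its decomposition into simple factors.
type C_3 + type E_7

The diagram associated to this matrix has two connected components: the simple roots {alpha_2, alpha_4, alpha_9} form a chain of 3 nodes with a double edge at one end; the terminal node there is the unique long simple root (C_3), and {alpha_1, alpha_3, alpha_5, alpha_6, alpha_7, alpha_8, alpha_10} form a chain of 6 nodes with one extra node attached to the third node from one end (E_7). A semisimple Lie algebra decomposes uniquely as the direct sum of simple ideals, one per connected component of its Dynkin diagram, so g ≅ C_3 ⊕ E_7 (dimension 21 + 133 = 154).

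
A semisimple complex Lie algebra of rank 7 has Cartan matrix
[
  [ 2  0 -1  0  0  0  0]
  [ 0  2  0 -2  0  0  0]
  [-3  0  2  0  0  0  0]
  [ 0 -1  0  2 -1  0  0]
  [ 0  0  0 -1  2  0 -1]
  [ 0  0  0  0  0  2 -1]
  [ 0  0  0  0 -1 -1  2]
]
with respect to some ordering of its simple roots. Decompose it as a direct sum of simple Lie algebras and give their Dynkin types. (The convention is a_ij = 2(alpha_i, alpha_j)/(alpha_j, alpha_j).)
The diagram associated to this matrix has two connected components: the simple roots {alpha_2, alpha_4, alpha_5, alpha_6, alpha_7} form a chain of 5 nodes with a double edge at one end; the terminal node there is the unique long simple root (C_5), and {alpha_1, alpha_3} form two nodes joined by a triple edge (G_2). A semisimple Lie algebra decomposes uniquely as the direct sum of simple ideals, one per connected component of its Dynkin diagram, so g ≅ C_5 ⊕ G_2 (dimension 55 + 14 = 69).

C_5 (sp(10)) + G_2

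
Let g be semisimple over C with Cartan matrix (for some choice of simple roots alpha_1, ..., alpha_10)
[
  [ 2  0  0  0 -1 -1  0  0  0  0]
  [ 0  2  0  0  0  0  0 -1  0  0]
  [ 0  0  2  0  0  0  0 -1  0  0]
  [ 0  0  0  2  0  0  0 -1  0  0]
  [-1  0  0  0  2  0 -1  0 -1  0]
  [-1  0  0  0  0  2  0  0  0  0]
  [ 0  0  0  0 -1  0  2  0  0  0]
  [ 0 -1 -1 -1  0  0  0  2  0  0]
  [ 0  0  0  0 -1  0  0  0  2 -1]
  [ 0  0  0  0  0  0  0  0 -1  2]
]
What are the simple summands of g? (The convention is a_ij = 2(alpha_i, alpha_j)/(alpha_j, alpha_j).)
The diagram associated to this matrix has two connected components: the simple roots {alpha_2, alpha_3, alpha_4, alpha_8} form a chain of 2 nodes with a fork of two nodes at one end (D_4), and {alpha_1, alpha_5, alpha_6, alpha_7, alpha_9, alpha_10} form a chain of 5 nodes with one extra node attached to the third node from one end (E_6). A semisimple Lie algebra decomposes uniquely as the direct sum of simple ideals, one per connected component of its Dynkin diagram, so g ≅ D_4 ⊕ E_6 (dimension 28 + 78 = 106).

type D_4 + type E_6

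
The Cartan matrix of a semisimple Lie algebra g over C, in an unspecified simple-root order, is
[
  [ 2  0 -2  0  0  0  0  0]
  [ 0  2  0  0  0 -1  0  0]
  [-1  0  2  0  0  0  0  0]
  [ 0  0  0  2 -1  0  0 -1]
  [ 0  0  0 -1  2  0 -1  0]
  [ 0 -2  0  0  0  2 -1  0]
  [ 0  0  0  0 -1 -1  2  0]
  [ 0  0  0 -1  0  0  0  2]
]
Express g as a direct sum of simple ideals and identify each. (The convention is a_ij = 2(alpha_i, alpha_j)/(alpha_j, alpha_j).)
B2 + B6

The diagram associated to this matrix has two connected components: the simple roots {alpha_1, alpha_3} form a chain of 2 nodes with a double edge at one end; the terminal node there is the unique short simple root (B_2), and {alpha_2, alpha_4, alpha_5, alpha_6, alpha_7, alpha_8} form a chain of 6 nodes with a double edge at one end; the terminal node there is the unique short simple root (B_6). A semisimple Lie algebra decomposes uniquely as the direct sum of simple ideals, one per connected component of its Dynkin diagram, so g ≅ B_2 ⊕ B_6 (dimension 10 + 78 = 88).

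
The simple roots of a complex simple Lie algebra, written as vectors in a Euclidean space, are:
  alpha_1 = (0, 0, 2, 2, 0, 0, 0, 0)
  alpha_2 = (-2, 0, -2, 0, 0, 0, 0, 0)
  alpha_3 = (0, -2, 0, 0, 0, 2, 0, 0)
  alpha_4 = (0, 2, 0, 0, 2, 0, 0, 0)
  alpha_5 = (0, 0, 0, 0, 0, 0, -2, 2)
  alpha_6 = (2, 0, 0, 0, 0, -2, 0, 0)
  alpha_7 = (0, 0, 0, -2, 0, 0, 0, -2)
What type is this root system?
Compute the Cartan integers a_ij = 2(alpha_i, alpha_j)/(alpha_j, alpha_j); the resulting 7x7 Cartan matrix is
[[2, -1, 0, 0, 0, 0, -1], [-1, 2, 0, 0, 0, -1, 0], [0, 0, 2, -1, 0, -1, 0], [0, 0, -1, 2, 0, 0, 0], [0, 0, 0, 0, 2, 0, -1], [0, -1, -1, 0, 0, 2, 0], [-1, 0, 0, 0, -1, 0, 2]].
All simple roots have the same length, so the diagram is simply laced. The associated Dynkin diagram is a chain of 7 nodes with single edges (A_7), so the type is A_7 (the algebra sl(8)).

A_7 (sl(8))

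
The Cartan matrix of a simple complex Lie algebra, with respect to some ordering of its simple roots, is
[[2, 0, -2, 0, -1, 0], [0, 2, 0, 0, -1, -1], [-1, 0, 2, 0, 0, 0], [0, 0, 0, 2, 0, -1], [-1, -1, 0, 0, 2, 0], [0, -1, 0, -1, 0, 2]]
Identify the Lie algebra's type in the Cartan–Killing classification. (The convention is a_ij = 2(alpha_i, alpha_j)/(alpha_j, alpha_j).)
The matrix has rank 6 with 2's on the diagonal. Reading the off-diagonal entries as Dynkin edges (a single edge where a_ij = a_ji = -1; a double or triple edge where a_ij * a_ji = 2 or 3), the diagram is a chain of 6 nodes with a double edge at one end; the terminal node there is the unique short simple root (B_6). One simple-root ordering that puts it in standard form is (alpha_4, alpha_6, alpha_2, alpha_5, alpha_1, alpha_3). So the algebra is type B_6, i.e. so(13).

B_6 (so(13))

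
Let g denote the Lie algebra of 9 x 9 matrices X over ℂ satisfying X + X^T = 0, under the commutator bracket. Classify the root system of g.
B4

This is so(9) with 9 odd, which has dimension 9(9-1)/2 = 36 and rank (9-1)/2 = 4. In the classification of classical Lie algebras, the orthogonal algebra so(2n+1) in an odd number of variables has type B_n; here n = 4, so the Dynkin diagram is a chain of 4 nodes with a double edge at one end; the terminal node there is the unique short simple root (B_4). Hence the type is B_4.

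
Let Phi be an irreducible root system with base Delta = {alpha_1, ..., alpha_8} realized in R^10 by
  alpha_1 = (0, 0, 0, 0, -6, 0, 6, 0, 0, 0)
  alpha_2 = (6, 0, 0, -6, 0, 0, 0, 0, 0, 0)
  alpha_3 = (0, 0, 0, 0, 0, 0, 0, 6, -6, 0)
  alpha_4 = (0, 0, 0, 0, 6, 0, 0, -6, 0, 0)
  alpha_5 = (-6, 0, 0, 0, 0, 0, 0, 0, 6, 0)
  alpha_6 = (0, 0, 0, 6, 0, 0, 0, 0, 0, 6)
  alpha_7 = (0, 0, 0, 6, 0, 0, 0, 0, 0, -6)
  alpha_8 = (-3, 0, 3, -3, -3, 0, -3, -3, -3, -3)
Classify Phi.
Compute the Cartan integers a_ij = 2(alpha_i, alpha_j)/(alpha_j, alpha_j); the resulting 8x8 Cartan matrix is
[[2, 0, 0, -1, 0, 0, 0, 0], [0, 2, 0, 0, -1, -1, -1, 0], [0, 0, 2, -1, -1, 0, 0, 0], [-1, 0, -1, 2, 0, 0, 0, 0], [0, -1, -1, 0, 2, 0, 0, 0], [0, -1, 0, 0, 0, 2, 0, -1], [0, -1, 0, 0, 0, 0, 2, 0], [0, 0, 0, 0, 0, -1, 0, 2]].
All simple roots have the same length, so the diagram is simply laced. The associated Dynkin diagram is a chain of 7 nodes with one extra node attached to the third node from one end (E_8), so the type is E_8.

E8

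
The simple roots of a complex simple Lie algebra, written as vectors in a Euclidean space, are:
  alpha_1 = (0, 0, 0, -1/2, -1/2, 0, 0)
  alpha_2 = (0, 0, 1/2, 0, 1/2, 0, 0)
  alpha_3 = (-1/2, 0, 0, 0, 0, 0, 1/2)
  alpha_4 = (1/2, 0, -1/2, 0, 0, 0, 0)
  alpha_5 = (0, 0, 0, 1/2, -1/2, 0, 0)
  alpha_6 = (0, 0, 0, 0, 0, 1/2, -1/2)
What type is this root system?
type D_6

Compute the Cartan integers a_ij = 2(alpha_i, alpha_j)/(alpha_j, alpha_j); the resulting 6x6 Cartan matrix is
[[2, -1, 0, 0, 0, 0], [-1, 2, 0, -1, -1, 0], [0, 0, 2, -1, 0, -1], [0, -1, -1, 2, 0, 0], [0, -1, 0, 0, 2, 0], [0, 0, -1, 0, 0, 2]].
All simple roots have the same length, so the diagram is simply laced. The associated Dynkin diagram is a chain of 4 nodes with a fork of two nodes at one end (D_6), so the type is D_6 (the algebra so(12)).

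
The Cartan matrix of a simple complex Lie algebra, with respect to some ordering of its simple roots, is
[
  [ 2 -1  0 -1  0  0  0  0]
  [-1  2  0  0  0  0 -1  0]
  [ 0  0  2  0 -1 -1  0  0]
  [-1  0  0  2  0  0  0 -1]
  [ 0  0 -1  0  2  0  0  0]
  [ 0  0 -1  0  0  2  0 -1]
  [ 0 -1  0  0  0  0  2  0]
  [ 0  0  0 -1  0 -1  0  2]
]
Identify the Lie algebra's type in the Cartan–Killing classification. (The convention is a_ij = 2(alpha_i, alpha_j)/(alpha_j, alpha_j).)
The matrix has rank 8 with 2's on the diagonal. Reading the off-diagonal entries as Dynkin edges (a single edge where a_ij = a_ji = -1; a double or triple edge where a_ij * a_ji = 2 or 3), the diagram is a chain of 8 nodes with single edges (A_8). One simple-root ordering that puts it in standard form is (alpha_5, alpha_3, alpha_6, alpha_8, alpha_4, alpha_1, alpha_2, alpha_7). So the algebra is type A_8, i.e. sl(9).

A_8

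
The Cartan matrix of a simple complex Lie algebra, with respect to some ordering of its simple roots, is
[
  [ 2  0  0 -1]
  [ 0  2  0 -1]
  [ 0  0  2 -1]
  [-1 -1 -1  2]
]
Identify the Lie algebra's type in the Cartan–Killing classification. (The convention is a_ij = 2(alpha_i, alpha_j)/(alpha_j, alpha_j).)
The matrix has rank 4 with 2's on the diagonal. Reading the off-diagonal entries as Dynkin edges (a single edge where a_ij = a_ji = -1; a double or triple edge where a_ij * a_ji = 2 or 3), the diagram is a chain of 2 nodes with a fork of two nodes at one end (D_4). One simple-root ordering that puts it in standard form is (alpha_3, alpha_4, alpha_2, alpha_1). So the algebra is type D_4, i.e. so(8).

D_4 (so(8))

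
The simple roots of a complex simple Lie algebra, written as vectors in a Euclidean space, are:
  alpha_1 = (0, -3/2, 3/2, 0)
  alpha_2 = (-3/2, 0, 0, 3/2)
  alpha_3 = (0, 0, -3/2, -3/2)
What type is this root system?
A3

Compute the Cartan integers a_ij = 2(alpha_i, alpha_j)/(alpha_j, alpha_j); the resulting 3x3 Cartan matrix is
[[2, 0, -1], [0, 2, -1], [-1, -1, 2]].
All simple roots have the same length, so the diagram is simply laced. The associated Dynkin diagram is a chain of 3 nodes with single edges (A_3), so the type is A_3 (the algebra sl(4)).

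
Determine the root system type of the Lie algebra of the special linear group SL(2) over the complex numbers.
This is sl(2), which has dimension 2^2 - 1 = 3 and rank 2 - 1 = 1 (a Cartan subalgebra is the diagonal traceless matrices). In the classification of classical Lie algebras, the special linear algebra sl(n+1) has type A_n; here n = 1, so the Dynkin diagram is a chain of 1 nodes with single edges (A_1). Hence the type is A_1.

type A_1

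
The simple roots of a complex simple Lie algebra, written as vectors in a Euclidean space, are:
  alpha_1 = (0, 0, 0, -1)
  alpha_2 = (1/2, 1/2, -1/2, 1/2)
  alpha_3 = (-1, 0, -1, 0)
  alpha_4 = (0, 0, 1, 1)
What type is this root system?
Compute the Cartan integers a_ij = 2(alpha_i, alpha_j)/(alpha_j, alpha_j); the resulting 4x4 Cartan matrix is
[[2, -1, 0, -1], [-1, 2, 0, 0], [0, 0, 2, -1], [-2, 0, -1, 2]].
The roots have two lengths (squared-length ratio 2:1); the short ones are alpha_{1,2}. The associated Dynkin diagram is a chain of 4 nodes with a double edge between the middle two (F_4), so the type is F_4.

F_4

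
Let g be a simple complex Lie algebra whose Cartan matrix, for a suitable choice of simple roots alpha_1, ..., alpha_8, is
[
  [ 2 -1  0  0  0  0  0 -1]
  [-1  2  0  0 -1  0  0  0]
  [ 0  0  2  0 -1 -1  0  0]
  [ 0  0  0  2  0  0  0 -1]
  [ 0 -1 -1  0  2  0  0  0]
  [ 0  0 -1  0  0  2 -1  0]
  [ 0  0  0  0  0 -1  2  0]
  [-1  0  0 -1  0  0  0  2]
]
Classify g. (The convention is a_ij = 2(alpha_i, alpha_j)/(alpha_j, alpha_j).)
A_8

The matrix has rank 8 with 2's on the diagonal. Reading the off-diagonal entries as Dynkin edges (a single edge where a_ij = a_ji = -1; a double or triple edge where a_ij * a_ji = 2 or 3), the diagram is a chain of 8 nodes with single edges (A_8). One simple-root ordering that puts it in standard form is (alpha_4, alpha_8, alpha_1, alpha_2, alpha_5, alpha_3, alpha_6, alpha_7). So the algebra is type A_8, i.e. sl(9).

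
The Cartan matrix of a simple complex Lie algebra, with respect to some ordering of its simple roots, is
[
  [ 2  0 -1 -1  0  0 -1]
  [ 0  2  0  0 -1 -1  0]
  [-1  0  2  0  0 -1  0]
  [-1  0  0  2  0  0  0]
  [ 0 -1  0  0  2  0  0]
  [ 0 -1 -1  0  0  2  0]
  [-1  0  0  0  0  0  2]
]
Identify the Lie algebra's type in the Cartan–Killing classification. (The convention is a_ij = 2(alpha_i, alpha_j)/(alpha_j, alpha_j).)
D7

The matrix has rank 7 with 2's on the diagonal. Reading the off-diagonal entries as Dynkin edges (a single edge where a_ij = a_ji = -1; a double or triple edge where a_ij * a_ji = 2 or 3), the diagram is a chain of 5 nodes with a fork of two nodes at one end (D_7). One simple-root ordering that puts it in standard form is (alpha_5, alpha_2, alpha_6, alpha_3, alpha_1, alpha_4, alpha_7). So the algebra is type D_7, i.e. so(14).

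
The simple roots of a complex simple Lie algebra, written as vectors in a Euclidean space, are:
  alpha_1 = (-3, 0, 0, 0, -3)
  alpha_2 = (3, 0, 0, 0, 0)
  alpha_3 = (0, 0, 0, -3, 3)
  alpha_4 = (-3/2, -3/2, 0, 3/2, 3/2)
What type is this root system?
F_4

Compute the Cartan integers a_ij = 2(alpha_i, alpha_j)/(alpha_j, alpha_j); the resulting 4x4 Cartan matrix is
[[2, -2, -1, 0], [-1, 2, 0, -1], [-1, 0, 2, 0], [0, -1, 0, 2]].
The roots have two lengths (squared-length ratio 2:1); the short ones are alpha_{2,4}. The associated Dynkin diagram is a chain of 4 nodes with a double edge between the middle two (F_4), so the type is F_4.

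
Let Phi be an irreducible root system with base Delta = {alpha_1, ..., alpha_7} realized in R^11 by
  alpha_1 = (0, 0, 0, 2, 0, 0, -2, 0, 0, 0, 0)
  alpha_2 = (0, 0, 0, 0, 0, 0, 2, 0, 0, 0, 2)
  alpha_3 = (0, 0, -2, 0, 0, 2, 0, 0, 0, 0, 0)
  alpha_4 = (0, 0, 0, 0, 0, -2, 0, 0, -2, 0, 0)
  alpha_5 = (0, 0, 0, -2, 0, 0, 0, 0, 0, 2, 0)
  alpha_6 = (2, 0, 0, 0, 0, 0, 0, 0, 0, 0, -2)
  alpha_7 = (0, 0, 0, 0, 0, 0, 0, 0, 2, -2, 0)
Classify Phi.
Compute the Cartan integers a_ij = 2(alpha_i, alpha_j)/(alpha_j, alpha_j); the resulting 7x7 Cartan matrix is
[[2, -1, 0, 0, -1, 0, 0], [-1, 2, 0, 0, 0, -1, 0], [0, 0, 2, -1, 0, 0, 0], [0, 0, -1, 2, 0, 0, -1], [-1, 0, 0, 0, 2, 0, -1], [0, -1, 0, 0, 0, 2, 0], [0, 0, 0, -1, -1, 0, 2]].
All simple roots have the same length, so the diagram is simply laced. The associated Dynkin diagram is a chain of 7 nodes with single edges (A_7), so the type is A_7 (the algebra sl(8)).

A_7 (sl(8))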